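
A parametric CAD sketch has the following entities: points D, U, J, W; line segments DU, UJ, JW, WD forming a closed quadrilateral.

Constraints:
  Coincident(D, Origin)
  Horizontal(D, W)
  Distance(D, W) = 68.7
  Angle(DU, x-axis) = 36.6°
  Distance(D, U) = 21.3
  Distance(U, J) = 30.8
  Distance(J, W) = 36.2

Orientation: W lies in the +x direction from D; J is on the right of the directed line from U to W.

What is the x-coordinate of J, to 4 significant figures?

34.74

D is at the origin; DW is horizontal with |DW| = 68.7 and W in +x, so W = (68.7, 0). DU runs at 36.6° with |DU| = 21.3, so U = (17.10, 12.70). J is determined by |UJ| = 30.8 and |JW| = 36.2 together: it lies at the intersection of circle(U, 30.8) and circle(W, 36.2). With |UW| = 53.14, the foot of the radical line on UW is 23.17 from U and the perpendicular offset is √(30.8² − 23.17²) = 20.30. Taking the right-of-UW solution: J = (34.74, -12.55).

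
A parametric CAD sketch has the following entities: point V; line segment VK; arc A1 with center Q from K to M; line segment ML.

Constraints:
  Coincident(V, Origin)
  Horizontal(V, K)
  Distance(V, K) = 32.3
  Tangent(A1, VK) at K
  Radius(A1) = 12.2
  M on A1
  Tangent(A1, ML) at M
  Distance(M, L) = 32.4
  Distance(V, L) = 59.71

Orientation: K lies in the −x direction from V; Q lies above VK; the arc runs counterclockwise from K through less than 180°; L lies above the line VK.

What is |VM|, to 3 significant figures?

28.3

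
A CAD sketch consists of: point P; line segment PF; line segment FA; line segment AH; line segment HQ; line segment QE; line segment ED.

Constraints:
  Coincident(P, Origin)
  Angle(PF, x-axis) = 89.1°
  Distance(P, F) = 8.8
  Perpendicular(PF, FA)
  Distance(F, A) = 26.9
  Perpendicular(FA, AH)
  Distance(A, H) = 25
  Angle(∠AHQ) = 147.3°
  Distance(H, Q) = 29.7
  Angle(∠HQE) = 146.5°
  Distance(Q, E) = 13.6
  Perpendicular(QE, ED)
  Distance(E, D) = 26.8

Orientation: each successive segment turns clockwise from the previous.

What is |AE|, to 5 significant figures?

62.368

∠AHQ = 147.3° gives HQ at -123.60° from the x-axis; with |HQ| = 29.7, Q = (10.206, -41.358). ∠HQE = 146.5° gives QE at -157.10° from the x-axis; with |QE| = 13.6, E = (-2.3216, -46.650). Then |AE| = |E − A| = 62.368.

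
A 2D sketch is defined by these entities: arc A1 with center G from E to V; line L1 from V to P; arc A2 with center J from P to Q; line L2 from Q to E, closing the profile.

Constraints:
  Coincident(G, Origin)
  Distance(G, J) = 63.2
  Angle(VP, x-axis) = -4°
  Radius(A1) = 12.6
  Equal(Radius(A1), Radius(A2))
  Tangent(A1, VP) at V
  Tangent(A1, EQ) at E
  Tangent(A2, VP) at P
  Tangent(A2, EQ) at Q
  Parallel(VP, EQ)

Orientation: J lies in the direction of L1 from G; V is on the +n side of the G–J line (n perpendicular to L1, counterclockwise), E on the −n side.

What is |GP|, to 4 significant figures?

64.44

The slot axis is L1's direction at -4.0°, so u = (cos -4.0°, sin -4.0°) = (0.9976, -0.06976) and n = (−sin -4.0°, cos -4.0°) = (0.06976, 0.9976). G is at the origin and J lies 63.2 along u from G, so J = 63.2·u = (63.05, -4.409). Tangency of A1 to both parallel lines with radius 12.6 puts V and E at G ± 12.6·n: V = (0.8789, 12.57), E = (-0.8789, -12.57). Equal radii place P and Q the same way about J: P = J + 12.6·n = (63.92, 8.161), Q = J − 12.6·n = (62.17, -16.98). Then |GP| = |P − G| = 64.44.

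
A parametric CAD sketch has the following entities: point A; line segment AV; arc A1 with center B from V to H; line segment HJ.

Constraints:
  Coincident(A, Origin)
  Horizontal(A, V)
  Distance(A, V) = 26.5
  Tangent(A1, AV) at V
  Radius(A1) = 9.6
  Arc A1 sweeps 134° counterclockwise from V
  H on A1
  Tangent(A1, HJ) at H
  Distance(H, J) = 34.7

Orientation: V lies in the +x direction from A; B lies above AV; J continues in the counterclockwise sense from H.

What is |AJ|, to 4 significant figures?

42.27

A is at the origin; A and V share the same y with |AV| = 26.5 and V on the +x side, so V = (26.50, 0.000). A1 meets AV tangentially, so BV is at right angles to AV, so B = V + (0, 9.6) = (26.50, 9.600). On A1, V sits at bearing -90° from B; a 134° counterclockwise sweep puts H at bearing 44°, so H = B + 9.6·(cos 44°, sin 44°) = (33.41, 16.27). A1 meets HJ tangentially, so BH is at right angles to HJ, so HJ runs along (−sin 44°, cos 44°); with |HJ| = 34.7, J = (9.301, 41.23). Then |AJ| = |J − A| = 42.27.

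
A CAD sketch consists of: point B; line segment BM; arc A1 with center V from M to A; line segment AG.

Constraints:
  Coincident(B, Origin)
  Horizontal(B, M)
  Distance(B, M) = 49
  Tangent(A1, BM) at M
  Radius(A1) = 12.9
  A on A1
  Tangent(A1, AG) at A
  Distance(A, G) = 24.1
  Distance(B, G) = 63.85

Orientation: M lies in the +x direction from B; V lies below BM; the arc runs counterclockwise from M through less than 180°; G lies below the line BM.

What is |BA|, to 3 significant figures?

42.4

B is at the origin; B and M share the same y with |BM| = 49.0 and M on the +x side, so M = (49.0, 0.00). The tangent condition forces VM to be normal to BM, so V = M + (0, -12.9) = (49.0, -12.9). Since VA ⟂ AG (tangency), |VG| = √(12.9² + 24.1²) = 27.3 regardless of where A sits on A1. So G lies on both circle(B, 63.85) and circle(V, 27.3); the below-BM intersection is G = (49.6, -40.2). A is the foot of the tangent from G: A = (37.8, -19.2).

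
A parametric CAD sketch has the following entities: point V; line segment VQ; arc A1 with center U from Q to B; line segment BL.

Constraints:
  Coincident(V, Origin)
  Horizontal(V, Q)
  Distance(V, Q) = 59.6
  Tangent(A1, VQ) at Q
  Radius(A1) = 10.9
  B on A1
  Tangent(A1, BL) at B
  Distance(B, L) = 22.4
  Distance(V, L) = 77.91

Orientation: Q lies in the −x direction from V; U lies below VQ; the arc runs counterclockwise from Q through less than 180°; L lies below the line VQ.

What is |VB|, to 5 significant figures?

71.344

V is at the origin; V and Q share the same y with |VQ| = 59.6 and Q on the −x side, so Q = (-59.600, 0.0000). A1 meets VQ tangentially, so UQ is at right angles to VQ, so U = Q + (0, -10.9) = (-59.600, -10.900). Since UB ⟂ BL (tangency), |UL| = √(10.9² + 22.4²) = 24.911 regardless of where B sits on A1. So L lies on both circle(V, 77.91) and circle(U, 24.911); the below-VQ intersection is L = (-70.416, -33.341). B is the foot of the tangent from L: B = (-70.500, -10.941).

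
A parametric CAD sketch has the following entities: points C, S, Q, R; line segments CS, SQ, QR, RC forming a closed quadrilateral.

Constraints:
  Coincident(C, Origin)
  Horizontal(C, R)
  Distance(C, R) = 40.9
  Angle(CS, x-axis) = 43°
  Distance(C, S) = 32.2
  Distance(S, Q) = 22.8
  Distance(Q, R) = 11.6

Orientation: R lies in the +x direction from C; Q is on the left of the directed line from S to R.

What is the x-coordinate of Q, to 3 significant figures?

43.7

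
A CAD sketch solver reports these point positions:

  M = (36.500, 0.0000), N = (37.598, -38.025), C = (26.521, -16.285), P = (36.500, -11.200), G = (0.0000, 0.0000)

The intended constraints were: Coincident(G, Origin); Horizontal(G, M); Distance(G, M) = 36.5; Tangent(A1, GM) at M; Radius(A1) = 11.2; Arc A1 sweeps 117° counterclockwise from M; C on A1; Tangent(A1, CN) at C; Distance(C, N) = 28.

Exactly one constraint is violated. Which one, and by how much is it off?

Distance(C, N) = 28 — off by 3.60.

G = (0.00, 0.00) ✓; G.y = 0.00, M.y = 0.00 ✓; |GM| = 36.50 ✓; ∠(PM, MG) = 90.00° ✓; |PM| = 11.20 ✓; bearing(P→C) − bearing(P→M) = 117.0° ✓; |PC| = 11.20 ✓; ∠(PC, CN) = 90.00° ✓; |CN| = 24.40 ✗.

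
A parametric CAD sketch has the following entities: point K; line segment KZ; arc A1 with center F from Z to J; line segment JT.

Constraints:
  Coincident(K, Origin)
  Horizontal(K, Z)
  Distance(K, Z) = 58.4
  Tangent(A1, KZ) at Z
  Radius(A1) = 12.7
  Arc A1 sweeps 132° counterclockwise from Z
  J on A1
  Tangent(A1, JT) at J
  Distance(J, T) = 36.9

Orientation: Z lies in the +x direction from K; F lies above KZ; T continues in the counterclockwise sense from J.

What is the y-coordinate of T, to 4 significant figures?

48.62

K is at the origin; K and Z share the same y with |KZ| = 58.4 and Z on the +x side, so Z = (58.40, 0.000). A1 meets KZ tangentially, so FZ is at right angles to KZ, so F = Z + (0, 12.7) = (58.40, 12.70). On A1, Z sits at bearing -90° from F; a 132° counterclockwise sweep puts J at bearing 42°, so J = F + 12.7·(cos 42°, sin 42°) = (67.84, 21.20). A1 meets JT tangentially, so FJ is at right angles to JT, so JT runs along (−sin 42°, cos 42°); with |JT| = 36.9, T = (43.15, 48.62). So T.y = 48.62.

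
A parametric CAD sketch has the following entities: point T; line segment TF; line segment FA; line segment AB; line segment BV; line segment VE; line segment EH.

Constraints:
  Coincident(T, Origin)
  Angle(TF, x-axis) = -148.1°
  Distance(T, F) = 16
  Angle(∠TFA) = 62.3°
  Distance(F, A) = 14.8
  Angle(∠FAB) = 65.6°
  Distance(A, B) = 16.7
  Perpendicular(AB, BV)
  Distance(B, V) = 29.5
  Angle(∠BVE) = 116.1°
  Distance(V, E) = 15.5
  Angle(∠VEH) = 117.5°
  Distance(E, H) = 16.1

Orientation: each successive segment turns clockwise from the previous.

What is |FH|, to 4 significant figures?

21.02

T is at the origin; TF runs at -148.1° with length 16.0, so F = (-13.58, -8.455). ∠TFA = 62.3° gives FA at 94.20° from the x-axis; with |FA| = 14.8, A = (-14.67, 6.305). ∠FAB = 65.6° gives AB at -20.20° from the x-axis; with |AB| = 16.7, B = (1.005, 0.5388). The perpendicularity gives BV at right angles to AB, so BV runs at -110.2°; with |BV| = 29.5, V = (-9.181, -27.15). ∠BVE = 116.1° gives VE at -174.1° from the x-axis; with |VE| = 15.5, E = (-24.60, -28.74). ∠VEH = 117.5° gives EH at 123.4° from the x-axis; with |EH| = 16.1, H = (-33.46, -15.30). Then |FH| = |H − F| = 21.02.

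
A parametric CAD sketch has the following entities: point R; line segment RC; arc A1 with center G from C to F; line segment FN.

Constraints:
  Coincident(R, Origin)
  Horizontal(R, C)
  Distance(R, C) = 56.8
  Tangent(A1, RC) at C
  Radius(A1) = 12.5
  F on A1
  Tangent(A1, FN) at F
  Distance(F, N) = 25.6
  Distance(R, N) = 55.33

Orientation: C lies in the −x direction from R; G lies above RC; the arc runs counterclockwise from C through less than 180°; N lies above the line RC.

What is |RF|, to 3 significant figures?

45.7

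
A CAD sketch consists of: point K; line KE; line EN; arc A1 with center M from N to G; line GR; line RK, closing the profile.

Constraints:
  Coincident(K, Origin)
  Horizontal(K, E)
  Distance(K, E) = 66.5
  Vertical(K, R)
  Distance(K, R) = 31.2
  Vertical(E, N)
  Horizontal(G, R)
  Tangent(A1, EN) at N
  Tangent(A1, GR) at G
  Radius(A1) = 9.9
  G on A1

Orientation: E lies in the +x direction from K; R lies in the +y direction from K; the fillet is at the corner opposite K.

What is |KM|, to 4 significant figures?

60.48

K and R share the same x with |KR| = 31.2 and R on the +y side, so R = (0.000, 31.20). The virtual corner opposite K is at (66.50, 31.20). The tangent condition forces MN to be normal to EN and tangency of A1 to GR means the radius MG is perpendicular to GR, with radius 9.9, so the center M sits 9.9 in from both sides at M = (56.60, 21.30). Then |KM| = |M − K| = 60.48.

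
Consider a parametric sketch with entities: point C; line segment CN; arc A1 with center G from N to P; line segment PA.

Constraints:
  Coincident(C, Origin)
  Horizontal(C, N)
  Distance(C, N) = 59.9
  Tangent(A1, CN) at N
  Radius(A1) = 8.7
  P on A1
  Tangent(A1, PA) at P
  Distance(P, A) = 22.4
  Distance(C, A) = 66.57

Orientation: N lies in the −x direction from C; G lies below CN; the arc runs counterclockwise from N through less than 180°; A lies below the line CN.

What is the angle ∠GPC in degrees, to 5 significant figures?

15.299°

C is at the origin; CN is horizontal with |CN| = 59.9 and N on the −x side, so N = (-59.900, 0.0000). A1 meets CN tangentially, so GN is at right angles to CN, so G = N + (0, -8.7) = (-59.900, -8.7000). Since GP ⟂ PA (tangency), |GA| = √(8.7² + 22.4²) = 24.030 regardless of where P sits on A1. So A lies on both circle(C, 66.57) and circle(G, 24.030); the below-CN intersection is A = (-58.010, -32.656). P is the foot of the tangent from A: P = (-67.737, -12.478).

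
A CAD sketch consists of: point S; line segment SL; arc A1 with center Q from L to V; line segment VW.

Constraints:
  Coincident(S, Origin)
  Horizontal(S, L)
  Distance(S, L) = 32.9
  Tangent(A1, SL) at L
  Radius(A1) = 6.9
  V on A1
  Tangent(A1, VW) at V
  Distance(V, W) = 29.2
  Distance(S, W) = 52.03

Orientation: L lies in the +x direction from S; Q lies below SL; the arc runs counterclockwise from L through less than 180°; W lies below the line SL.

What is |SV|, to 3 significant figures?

28.1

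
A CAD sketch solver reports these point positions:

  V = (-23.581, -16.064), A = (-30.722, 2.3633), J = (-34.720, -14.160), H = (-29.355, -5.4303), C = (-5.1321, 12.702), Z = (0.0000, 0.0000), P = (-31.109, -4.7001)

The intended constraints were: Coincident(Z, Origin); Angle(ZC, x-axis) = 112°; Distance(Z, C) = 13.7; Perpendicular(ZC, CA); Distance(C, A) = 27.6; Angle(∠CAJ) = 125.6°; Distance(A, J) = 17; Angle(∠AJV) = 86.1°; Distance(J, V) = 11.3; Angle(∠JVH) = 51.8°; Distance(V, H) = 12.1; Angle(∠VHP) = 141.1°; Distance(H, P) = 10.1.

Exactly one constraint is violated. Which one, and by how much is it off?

Distance(H, P) = 10.1 — off by 8.20.

Z = (0.00, 0.00) ✓; ZC at 112.0° ✓; |ZC| = 13.70 ✓; ∠(ZC, CA) = 90.00° ✓; |CA| = 27.60 ✓; ∠CAJ = 125.6° ✓; |AJ| = 17.00 ✓; ∠AJV = 86.10° ✓; |JV| = 11.30 ✓; ∠JVH = 51.80° ✓; |VH| = 12.10 ✓; ∠VHP = 141.1° ✓; |HP| = 1.900 ✗.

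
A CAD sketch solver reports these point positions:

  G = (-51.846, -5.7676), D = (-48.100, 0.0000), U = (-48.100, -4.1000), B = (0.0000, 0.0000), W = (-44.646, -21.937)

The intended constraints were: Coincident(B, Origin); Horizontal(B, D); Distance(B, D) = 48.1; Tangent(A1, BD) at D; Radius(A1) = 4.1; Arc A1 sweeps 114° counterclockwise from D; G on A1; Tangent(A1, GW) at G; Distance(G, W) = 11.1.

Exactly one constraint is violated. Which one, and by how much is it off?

Distance(G, W) = 11.1 — off by 6.60.

B = (0.00, 0.00) ✓; B.y = 0.00, D.y = 0.00 ✓; |BD| = 48.10 ✓; ∠(UD, DB) = 90.00° ✓; |UD| = 4.100 ✓; bearing(U→G) − bearing(U→D) = 114.0° ✓; |UG| = 4.100 ✓; ∠(UG, GW) = 89.99° ✓; |GW| = 17.70 ✗.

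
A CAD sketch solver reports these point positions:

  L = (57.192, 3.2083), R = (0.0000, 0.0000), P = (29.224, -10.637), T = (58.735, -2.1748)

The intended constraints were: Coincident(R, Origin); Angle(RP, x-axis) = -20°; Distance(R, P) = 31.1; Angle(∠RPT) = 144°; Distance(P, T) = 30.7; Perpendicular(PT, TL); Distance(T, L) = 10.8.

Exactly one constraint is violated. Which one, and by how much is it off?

Distance(T, L) = 10.8 — off by 5.20.

R = (0.00, 0.00) ✓; RP at -20.00° ✓; |RP| = 31.10 ✓; ∠RPT = 144.0° ✓; |PT| = 30.70 ✓; ∠(PT, TL) = 89.99° ✓; |TL| = 5.600 ✗.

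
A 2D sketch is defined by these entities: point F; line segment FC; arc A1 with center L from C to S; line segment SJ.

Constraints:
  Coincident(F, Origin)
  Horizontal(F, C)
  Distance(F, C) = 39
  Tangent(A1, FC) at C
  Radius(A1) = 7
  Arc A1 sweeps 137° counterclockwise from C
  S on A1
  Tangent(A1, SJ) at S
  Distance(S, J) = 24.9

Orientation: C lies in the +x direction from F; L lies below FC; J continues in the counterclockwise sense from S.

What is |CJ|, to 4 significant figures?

32.05

On A1, C sits at bearing 90° from L; a 137° counterclockwise sweep puts S at bearing 227°, so S = L + 7.0·(cos 227°, sin 227°) = (34.23, -12.12). A1 meets SJ tangentially, so LS is at right angles to SJ, so SJ runs along (−sin 227°, cos 227°); with |SJ| = 24.9, J = (52.44, -29.10). Then |CJ| = |J − C| = 32.05.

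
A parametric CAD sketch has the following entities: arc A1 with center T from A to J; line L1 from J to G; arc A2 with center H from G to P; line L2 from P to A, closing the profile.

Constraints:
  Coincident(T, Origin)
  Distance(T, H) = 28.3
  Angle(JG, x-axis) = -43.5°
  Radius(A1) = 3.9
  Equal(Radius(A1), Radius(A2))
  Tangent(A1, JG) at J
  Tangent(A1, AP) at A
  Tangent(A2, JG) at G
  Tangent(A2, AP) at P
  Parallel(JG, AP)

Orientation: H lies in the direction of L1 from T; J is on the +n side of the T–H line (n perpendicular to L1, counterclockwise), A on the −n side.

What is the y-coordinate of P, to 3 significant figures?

-22.3

The slot axis is L1's direction at -43.5°, so u = (cos -43.5°, sin -43.5°) = (0.725, -0.688) and n = (−sin -43.5°, cos -43.5°) = (0.688, 0.725). T is at the origin and H lies 28.3 along u from T, so H = 28.3·u = (20.5, -19.5). Tangency of A1 to both parallel lines with radius 3.9 puts J and A at T ± 3.9·n: J = (2.68, 2.83), A = (-2.68, -2.83). Equal radii place G and P the same way about H: G = H + 3.9·n = (23.2, -16.7), P = H − 3.9·n = (17.8, -22.3). So P.y = -22.3.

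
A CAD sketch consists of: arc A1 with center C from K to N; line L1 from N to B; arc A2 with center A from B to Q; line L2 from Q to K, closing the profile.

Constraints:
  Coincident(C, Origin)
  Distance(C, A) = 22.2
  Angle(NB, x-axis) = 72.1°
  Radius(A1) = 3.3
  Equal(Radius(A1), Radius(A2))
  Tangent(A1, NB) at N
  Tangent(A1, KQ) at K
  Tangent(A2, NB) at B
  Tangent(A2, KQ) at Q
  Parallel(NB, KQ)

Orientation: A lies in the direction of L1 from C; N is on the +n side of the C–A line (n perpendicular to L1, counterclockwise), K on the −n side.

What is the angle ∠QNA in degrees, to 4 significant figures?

8.102°

The slot axis is L1's direction at 72.1°, so u = (cos 72.1°, sin 72.1°) = (0.3074, 0.9516) and n = (−sin 72.1°, cos 72.1°) = (-0.9516, 0.3074). C is at the origin and A lies 22.2 along u from C, so A = 22.2·u = (6.823, 21.13). Tangency of A1 to both parallel lines with radius 3.3 puts N and K at C ± 3.3·n: N = (-3.140, 1.014), K = (3.140, -1.014). Equal radii place B and Q the same way about A: B = A + 3.3·n = (3.683, 22.14), Q = A − 3.3·n = (9.964, 20.11). Then cos ∠QNA = NQ·NA / (|NQ||NA|), giving 8.102°.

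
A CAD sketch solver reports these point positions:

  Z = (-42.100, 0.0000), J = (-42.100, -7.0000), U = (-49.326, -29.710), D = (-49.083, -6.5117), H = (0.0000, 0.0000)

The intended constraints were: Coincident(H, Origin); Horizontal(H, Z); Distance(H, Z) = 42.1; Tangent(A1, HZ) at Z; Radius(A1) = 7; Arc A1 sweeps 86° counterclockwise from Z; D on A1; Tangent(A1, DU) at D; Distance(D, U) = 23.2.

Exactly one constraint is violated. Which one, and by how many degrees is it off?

Tangent(A1, DU) at D — off by 3.40°.

H = (0.00, 0.00) ✓; H.y = 0.00, Z.y = 0.00 ✓; |HZ| = 42.10 ✓; ∠(JZ, ZH) = 90.00° ✓; |JZ| = 7.000 ✓; bearing(J→D) − bearing(J→Z) = 86.00° ✓; |JD| = 7.000 ✓; ∠(JD, DU) = 86.60° ✗; |DU| = 23.20 ✓.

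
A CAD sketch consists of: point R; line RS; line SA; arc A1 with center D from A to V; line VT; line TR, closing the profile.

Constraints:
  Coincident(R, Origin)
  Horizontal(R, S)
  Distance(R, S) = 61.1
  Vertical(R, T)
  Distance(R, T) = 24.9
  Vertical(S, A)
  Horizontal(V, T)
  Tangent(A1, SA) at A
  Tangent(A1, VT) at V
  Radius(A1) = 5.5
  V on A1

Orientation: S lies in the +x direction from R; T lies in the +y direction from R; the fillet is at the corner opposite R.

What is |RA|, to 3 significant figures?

64.1

R is at the origin; R and S share the same y with |RS| = 61.1 and S on the +x side, so S = (61.1, 0.00). R and T share the same x with |RT| = 24.9 and T on the +y side, so T = (0.00, 24.9). The virtual corner opposite R is at (61.1, 24.9). The tangent condition forces DA to be normal to SA and A1 meets VT tangentially, so DV is at right angles to VT, with radius 5.5, so the center D sits 5.5 in from both sides at D = (55.6, 19.4). That places the tangent points at A = (61.1, 19.4) on SA and V = (55.6, 24.9) on VT. Then |RA| = |A − R| = 64.1.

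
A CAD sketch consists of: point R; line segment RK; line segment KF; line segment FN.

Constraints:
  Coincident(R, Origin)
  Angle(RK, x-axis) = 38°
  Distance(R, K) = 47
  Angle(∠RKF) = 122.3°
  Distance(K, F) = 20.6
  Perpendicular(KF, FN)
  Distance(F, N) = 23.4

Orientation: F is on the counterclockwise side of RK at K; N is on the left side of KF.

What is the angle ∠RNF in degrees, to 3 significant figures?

110°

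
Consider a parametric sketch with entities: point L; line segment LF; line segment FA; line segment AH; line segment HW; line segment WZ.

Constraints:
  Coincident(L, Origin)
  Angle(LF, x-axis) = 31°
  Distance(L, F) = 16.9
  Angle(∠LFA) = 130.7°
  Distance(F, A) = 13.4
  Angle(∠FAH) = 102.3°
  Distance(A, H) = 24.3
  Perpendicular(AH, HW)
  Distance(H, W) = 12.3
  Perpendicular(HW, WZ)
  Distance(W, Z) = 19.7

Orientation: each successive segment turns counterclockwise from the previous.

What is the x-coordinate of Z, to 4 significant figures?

7.871

L is at the origin; LF runs at 31.0° with length 16.9, so F = (14.49, 8.704). ∠LFA = 130.7° gives FA at 80.30° from the x-axis; with |FA| = 13.4, A = (16.74, 21.91). ∠FAH = 102.3° gives AH at 158.0° from the x-axis; with |AH| = 24.3, H = (-5.787, 31.02). The perpendicularity gives HW at right angles to AH, so HW runs at -112.0°; with |HW| = 12.3, W = (-10.39, 19.61). The perpendicularity gives WZ at right angles to HW, so WZ runs at -22.00°; with |WZ| = 19.7, Z = (7.871, 12.23). So Z.x = 7.871.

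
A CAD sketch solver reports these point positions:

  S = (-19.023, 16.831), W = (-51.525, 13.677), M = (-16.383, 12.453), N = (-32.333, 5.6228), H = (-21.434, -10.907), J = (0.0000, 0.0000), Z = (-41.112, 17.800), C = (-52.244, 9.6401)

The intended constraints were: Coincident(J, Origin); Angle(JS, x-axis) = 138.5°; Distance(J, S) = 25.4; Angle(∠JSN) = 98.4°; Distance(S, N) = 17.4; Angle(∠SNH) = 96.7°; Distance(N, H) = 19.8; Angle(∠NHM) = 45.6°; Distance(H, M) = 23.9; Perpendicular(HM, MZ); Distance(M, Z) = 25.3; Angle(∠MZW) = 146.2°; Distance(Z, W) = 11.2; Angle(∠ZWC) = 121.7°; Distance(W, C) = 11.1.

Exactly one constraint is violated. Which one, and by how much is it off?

Distance(W, C) = 11.1 — off by 7.00.

J = (0.00, 0.00) ✓; JS at 138.5° ✓; |JS| = 25.40 ✓; ∠JSN = 98.40° ✓; |SN| = 17.40 ✓; ∠SNH = 96.70° ✓; |NH| = 19.80 ✓; ∠NHM = 45.60° ✓; |HM| = 23.90 ✓; ∠(HM, MZ) = 90.00° ✓; |MZ| = 25.30 ✓; ∠MZW = 146.2° ✓; |ZW| = 11.20 ✓; ∠ZWC = 121.7° ✓; |WC| = 4.100 ✗.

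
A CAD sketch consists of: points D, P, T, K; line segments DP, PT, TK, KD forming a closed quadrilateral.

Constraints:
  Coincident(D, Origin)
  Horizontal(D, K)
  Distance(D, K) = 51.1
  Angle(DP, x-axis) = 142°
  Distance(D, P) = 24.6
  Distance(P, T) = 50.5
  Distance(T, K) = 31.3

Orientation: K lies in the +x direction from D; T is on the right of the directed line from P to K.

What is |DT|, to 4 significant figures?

26.03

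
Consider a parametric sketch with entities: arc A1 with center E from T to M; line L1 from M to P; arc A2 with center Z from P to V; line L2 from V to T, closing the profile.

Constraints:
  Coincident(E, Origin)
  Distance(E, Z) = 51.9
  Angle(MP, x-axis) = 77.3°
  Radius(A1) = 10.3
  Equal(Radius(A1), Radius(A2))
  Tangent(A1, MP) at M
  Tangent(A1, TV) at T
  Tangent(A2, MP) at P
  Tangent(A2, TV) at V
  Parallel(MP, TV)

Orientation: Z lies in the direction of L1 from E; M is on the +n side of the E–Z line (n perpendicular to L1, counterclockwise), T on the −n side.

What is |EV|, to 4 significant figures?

52.91

Tangency of A1 to both parallel lines with radius 10.3 puts M and T at E ± 10.3·n: M = (-10.05, 2.264), T = (10.05, -2.264). Equal radii place P and V the same way about Z: P = Z + 10.3·n = (1.362, 52.89), V = Z − 10.3·n = (21.46, 48.37). Then |EV| = |V − E| = 52.91.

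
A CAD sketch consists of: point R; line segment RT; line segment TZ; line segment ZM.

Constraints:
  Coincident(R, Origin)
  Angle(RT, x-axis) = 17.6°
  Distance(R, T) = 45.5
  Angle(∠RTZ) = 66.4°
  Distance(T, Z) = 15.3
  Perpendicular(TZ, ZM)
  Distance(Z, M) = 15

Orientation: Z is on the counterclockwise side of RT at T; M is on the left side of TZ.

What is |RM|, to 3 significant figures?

26.9

R is at the origin; RT runs at 17.6° with length 45.5, so T = 45.5·(cos 17.6°, sin 17.6°) = (43.4, 13.8). ∠RTZ = 66.4°, so TZ runs at 17.6° + (180° − 66.4°) = 131° from the x-axis; with |TZ| = 15.3, Z = T + 15.3·(cos 131°, sin 131°) = (33.3, 25.3). TZ ⟂ ZM; with |ZM| = 15.0 on the left of TZ, M = Z + 15.0·(-0.752, -0.659) = (22.0, 15.4). Then |RM| = |M − R| = 26.9.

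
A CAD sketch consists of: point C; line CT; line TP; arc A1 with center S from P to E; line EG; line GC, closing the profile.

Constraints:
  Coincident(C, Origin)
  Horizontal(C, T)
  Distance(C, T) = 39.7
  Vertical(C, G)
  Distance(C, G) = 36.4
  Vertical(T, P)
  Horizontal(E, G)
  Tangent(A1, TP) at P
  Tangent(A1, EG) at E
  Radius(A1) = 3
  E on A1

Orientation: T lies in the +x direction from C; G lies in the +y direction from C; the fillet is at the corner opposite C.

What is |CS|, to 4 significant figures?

49.62

C is at the origin; C and T share the same y with |CT| = 39.7 and T on the +x side, so T = (39.70, 0.000). C and G share the same x with |CG| = 36.4 and G on the +y side, so G = (0.000, 36.40). The virtual corner opposite C is at (39.70, 36.40). Tangency of A1 to TP means the radius SP is perpendicular to TP and A1 meets EG tangentially, so SE is at right angles to EG, with radius 3.0, so the center S sits 3.0 in from both sides at S = (36.70, 33.40). Then |CS| = |S − C| = 49.62.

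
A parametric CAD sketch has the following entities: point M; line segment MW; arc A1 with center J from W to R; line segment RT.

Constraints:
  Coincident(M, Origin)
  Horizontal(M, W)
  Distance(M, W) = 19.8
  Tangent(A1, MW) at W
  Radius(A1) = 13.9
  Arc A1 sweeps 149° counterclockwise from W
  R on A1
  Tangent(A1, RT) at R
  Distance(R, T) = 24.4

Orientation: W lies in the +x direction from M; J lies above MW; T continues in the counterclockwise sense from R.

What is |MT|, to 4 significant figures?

38.85

M is at the origin; MW is horizontal with |MW| = 19.8 and W on the +x side, so W = (19.80, 0.000). Since A1 is tangent to MW there, JW ⟂ MW, so J = W + (0, 13.9) = (19.80, 13.90). On A1, W sits at bearing -90° from J; a 149° counterclockwise sweep puts R at bearing 59°, so R = J + 13.9·(cos 59°, sin 59°) = (26.96, 25.81). Tangency of A1 to RT means the radius JR is perpendicular to RT, so RT runs along (−sin 59°, cos 59°); with |RT| = 24.4, T = (6.044, 38.38). Then |MT| = |T − M| = 38.85.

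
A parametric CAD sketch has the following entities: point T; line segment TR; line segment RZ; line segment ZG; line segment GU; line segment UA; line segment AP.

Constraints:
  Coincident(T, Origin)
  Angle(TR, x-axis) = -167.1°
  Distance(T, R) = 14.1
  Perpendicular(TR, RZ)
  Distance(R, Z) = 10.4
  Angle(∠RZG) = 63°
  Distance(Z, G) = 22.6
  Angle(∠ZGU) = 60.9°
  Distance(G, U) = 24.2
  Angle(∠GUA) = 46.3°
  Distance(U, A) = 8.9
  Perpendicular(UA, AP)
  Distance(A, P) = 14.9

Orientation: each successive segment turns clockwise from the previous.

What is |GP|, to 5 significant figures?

8.2390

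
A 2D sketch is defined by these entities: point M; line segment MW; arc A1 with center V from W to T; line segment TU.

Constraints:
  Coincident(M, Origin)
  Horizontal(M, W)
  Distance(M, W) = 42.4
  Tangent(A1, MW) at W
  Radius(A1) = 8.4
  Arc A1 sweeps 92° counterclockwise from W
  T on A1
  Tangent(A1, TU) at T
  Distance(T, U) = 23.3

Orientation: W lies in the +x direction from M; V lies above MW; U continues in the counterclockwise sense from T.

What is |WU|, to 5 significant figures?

32.865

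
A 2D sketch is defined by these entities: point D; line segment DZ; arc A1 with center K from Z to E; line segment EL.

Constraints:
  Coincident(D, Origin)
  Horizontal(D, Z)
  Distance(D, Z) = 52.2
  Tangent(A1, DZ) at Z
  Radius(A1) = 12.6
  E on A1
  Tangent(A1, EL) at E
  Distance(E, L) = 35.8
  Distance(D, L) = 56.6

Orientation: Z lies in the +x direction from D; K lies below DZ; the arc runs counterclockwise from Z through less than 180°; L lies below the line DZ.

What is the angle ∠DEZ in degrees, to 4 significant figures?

125.4°

D is at the origin; D and Z share the same y with |DZ| = 52.2 and Z on the +x side, so Z = (52.20, 0.000). A1 meets DZ tangentially, so KZ is at right angles to DZ, so K = Z + (0, -12.6) = (52.20, -12.60). Since KE ⟂ EL (tangency), |KL| = √(12.6² + 35.8²) = 37.95 regardless of where E sits on A1. So L lies on both circle(D, 56.6) and circle(K, 37.95); the below-DZ intersection is L = (33.50, -45.62). E is the foot of the tangent from L: E = (39.80, -10.38).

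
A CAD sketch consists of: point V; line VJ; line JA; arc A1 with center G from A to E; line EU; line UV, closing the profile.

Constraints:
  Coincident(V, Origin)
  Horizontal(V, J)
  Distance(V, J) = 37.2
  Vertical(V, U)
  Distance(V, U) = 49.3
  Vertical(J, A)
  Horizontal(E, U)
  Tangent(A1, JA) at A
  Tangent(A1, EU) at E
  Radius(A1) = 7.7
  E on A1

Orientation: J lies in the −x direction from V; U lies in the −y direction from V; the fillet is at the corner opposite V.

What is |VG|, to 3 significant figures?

51.0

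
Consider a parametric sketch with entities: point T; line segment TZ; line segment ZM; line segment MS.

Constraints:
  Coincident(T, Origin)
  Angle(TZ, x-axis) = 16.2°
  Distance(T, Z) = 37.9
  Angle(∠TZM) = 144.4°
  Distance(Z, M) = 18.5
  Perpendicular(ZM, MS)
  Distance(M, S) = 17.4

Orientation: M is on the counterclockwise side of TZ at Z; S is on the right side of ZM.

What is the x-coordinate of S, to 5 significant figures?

61.510

T is at the origin; TZ runs at 16.2° with length 37.9, so Z = 37.9·(cos 16.2°, sin 16.2°) = (36.395, 10.574). ∠TZM = 144.4°, so ZM runs at 16.2° + (180° − 144.4°) = 51.800° from the x-axis; with |ZM| = 18.5, M = Z + 18.5·(cos 51.800°, sin 51.800°) = (47.836, 25.112). ZM ⟂ MS; with |MS| = 17.4 on the right of ZM, S = M + 17.4·(0.78586, -0.61841) = (61.510, 14.352). So S.x = 61.510.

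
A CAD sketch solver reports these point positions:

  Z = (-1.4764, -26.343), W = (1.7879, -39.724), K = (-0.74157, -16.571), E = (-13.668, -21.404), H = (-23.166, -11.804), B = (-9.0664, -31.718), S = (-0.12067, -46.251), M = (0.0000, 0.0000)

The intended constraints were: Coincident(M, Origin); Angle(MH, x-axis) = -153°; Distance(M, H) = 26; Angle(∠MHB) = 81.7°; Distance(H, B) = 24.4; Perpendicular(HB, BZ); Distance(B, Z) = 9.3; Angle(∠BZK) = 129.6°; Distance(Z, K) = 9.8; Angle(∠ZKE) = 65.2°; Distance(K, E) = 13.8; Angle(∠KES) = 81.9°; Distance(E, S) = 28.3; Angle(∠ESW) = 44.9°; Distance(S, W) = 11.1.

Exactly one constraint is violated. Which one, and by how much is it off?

Distance(S, W) = 11.1 — off by 4.30.

M = (0.00, 0.00) ✓; MH at -153.0° ✓; |MH| = 26.00 ✓; ∠MHB = 81.70° ✓; |HB| = 24.40 ✓; ∠(HB, BZ) = 90.01° ✓; |BZ| = 9.300 ✓; ∠BZK = 129.6° ✓; |ZK| = 9.800 ✓; ∠ZKE = 65.20° ✓; |KE| = 13.80 ✓; ∠KES = 81.90° ✓; |ES| = 28.30 ✓; ∠ESW = 44.90° ✓; |SW| = 6.800 ✗.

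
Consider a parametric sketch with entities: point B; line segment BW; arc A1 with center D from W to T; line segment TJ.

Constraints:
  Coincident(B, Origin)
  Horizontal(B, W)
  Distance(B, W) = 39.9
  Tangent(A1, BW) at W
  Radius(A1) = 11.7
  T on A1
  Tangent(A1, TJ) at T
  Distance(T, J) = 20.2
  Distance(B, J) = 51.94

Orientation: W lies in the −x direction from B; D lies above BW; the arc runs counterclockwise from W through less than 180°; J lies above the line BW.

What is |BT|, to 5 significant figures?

33.921

B is at the origin; B and W share the same y with |BW| = 39.9 and W on the −x side, so W = (-39.900, 0.0000). Since A1 is tangent to BW there, DW ⟂ BW, so D = W + (0, 11.7) = (-39.900, 11.700). Since DT ⟂ TJ (tangency), |DJ| = √(11.7² + 20.2²) = 23.344 regardless of where T sits on A1. So J lies on both circle(B, 51.94) and circle(D, 23.344); the above-BW intersection is J = (-38.382, 34.994). T is the foot of the tangent from J: T = (-29.416, 16.893).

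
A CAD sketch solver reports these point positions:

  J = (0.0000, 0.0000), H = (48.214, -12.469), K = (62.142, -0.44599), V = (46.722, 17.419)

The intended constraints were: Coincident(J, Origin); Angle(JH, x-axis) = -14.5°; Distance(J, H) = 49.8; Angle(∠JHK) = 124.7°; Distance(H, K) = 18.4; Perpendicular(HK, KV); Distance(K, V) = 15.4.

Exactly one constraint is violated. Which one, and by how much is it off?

Distance(K, V) = 15.4 — off by 8.20.

J = (0.00, 0.00) ✓; JH at -14.50° ✓; |JH| = 49.80 ✓; ∠JHK = 124.7° ✓; |HK| = 18.40 ✓; ∠(HK, KV) = 90.00° ✓; |KV| = 23.60 ✗.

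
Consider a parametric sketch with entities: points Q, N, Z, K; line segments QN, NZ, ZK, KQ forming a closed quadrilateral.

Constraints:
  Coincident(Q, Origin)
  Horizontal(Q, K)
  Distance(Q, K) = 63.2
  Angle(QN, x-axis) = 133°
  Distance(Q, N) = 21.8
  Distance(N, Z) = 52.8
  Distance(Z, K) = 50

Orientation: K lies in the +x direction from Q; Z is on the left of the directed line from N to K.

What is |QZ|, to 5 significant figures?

51.039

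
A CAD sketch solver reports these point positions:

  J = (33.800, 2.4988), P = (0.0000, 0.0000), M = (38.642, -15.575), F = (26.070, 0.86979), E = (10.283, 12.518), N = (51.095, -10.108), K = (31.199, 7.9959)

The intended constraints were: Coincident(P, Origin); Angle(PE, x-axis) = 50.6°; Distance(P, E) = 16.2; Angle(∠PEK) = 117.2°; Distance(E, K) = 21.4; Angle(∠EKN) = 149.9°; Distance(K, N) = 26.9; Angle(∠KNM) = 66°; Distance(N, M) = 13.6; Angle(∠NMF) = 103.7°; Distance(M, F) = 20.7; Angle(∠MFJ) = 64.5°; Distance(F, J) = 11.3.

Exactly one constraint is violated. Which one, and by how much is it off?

Distance(F, J) = 11.3 — off by 3.40.

P = (0.00, 0.00) ✓; PE at 50.60° ✓; |PE| = 16.20 ✓; ∠PEK = 117.2° ✓; |EK| = 21.40 ✓; ∠EKN = 149.9° ✓; |KN| = 26.90 ✓; ∠KNM = 66.00° ✓; |NM| = 13.60 ✓; ∠NMF = 103.7° ✓; |MF| = 20.70 ✓; ∠MFJ = 64.50° ✓; |FJ| = 7.900 ✗.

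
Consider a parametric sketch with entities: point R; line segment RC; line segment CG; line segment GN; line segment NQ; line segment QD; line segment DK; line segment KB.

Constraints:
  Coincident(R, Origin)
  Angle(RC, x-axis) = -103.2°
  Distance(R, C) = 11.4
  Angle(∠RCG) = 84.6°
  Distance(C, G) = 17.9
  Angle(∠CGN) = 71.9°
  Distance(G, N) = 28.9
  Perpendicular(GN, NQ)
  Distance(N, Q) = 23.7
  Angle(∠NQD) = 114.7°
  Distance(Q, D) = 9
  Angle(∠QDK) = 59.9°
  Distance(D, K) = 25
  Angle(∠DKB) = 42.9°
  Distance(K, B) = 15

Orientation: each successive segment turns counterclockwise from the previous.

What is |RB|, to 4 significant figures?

16.32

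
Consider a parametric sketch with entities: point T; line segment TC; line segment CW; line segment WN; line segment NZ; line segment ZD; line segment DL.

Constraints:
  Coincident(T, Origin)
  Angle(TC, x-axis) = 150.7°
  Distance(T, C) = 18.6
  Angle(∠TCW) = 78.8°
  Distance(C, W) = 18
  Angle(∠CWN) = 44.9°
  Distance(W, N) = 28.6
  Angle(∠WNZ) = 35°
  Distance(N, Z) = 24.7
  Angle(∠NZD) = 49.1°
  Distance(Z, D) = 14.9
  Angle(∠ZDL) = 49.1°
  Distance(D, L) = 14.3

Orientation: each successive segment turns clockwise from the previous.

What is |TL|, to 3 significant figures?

13.0

∠NZD = 49.1° gives ZD at -1.50° from the x-axis; with |ZD| = 14.9, D = (-3.12, 13.0). ∠ZDL = 49.1° gives DL at -132° from the x-axis; with |DL| = 14.3, L = (-12.8, 2.41). Then |TL| = |L − T| = 13.0.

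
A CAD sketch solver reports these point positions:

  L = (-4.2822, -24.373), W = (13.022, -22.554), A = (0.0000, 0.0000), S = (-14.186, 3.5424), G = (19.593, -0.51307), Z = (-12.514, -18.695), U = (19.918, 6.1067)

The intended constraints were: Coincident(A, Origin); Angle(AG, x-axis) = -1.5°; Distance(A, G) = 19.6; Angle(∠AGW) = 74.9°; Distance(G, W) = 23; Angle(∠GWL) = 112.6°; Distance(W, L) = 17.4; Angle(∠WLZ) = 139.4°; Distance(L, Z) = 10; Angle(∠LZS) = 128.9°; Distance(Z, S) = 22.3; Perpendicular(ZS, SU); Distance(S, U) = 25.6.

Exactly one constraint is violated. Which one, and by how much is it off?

Distance(S, U) = 25.6 — off by 8.60.

A = (0.00, 0.00) ✓; AG at -1.500° ✓; |AG| = 19.60 ✓; ∠AGW = 74.90° ✓; |GW| = 23.00 ✓; ∠GWL = 112.6° ✓; |WL| = 17.40 ✓; ∠WLZ = 139.4° ✓; |LZ| = 10.00 ✓; ∠LZS = 128.9° ✓; |ZS| = 22.30 ✓; ∠(ZS, SU) = 90.00° ✓; |SU| = 34.20 ✗.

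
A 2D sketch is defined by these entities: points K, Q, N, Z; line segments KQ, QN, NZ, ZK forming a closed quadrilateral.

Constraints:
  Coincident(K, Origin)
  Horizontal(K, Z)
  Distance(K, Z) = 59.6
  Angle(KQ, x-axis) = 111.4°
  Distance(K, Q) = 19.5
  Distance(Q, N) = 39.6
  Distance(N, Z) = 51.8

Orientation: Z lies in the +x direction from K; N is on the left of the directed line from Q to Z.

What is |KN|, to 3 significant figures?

47.5

Checks: |QN| = 39.60 ✓; |NZ| = 51.80 ✓.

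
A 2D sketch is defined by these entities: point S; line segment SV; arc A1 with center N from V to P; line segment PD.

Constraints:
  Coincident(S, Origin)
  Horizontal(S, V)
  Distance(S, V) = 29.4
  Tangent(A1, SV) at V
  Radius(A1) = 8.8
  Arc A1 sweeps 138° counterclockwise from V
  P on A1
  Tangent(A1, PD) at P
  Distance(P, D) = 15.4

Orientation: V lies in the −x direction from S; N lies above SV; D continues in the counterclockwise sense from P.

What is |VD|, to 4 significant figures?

26.24

On A1, V sits at bearing -90° from N; a 138° counterclockwise sweep puts P at bearing 48°, so P = N + 8.8·(cos 48°, sin 48°) = (-23.51, 15.34). A1 meets PD tangentially, so NP is at right angles to PD, so PD runs along (−sin 48°, cos 48°); with |PD| = 15.4, D = (-34.96, 25.64). Then |VD| = |D − V| = 26.24.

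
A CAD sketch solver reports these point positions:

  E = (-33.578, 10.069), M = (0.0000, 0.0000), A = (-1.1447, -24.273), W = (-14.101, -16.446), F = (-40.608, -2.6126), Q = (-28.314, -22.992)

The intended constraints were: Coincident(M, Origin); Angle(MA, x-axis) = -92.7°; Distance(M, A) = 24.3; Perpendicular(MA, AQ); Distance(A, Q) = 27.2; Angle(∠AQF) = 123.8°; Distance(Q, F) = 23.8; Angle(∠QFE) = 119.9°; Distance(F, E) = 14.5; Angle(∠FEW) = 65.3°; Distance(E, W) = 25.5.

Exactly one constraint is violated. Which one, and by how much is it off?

Distance(E, W) = 25.5 — off by 7.40.

M = (0.00, 0.00) ✓; MA at -92.70° ✓; |MA| = 24.30 ✓; ∠(MA, AQ) = 90.00° ✓; |AQ| = 27.20 ✓; ∠AQF = 123.8° ✓; |QF| = 23.80 ✓; ∠QFE = 119.9° ✓; |FE| = 14.50 ✓; ∠FEW = 65.30° ✓; |EW| = 32.90 ✗.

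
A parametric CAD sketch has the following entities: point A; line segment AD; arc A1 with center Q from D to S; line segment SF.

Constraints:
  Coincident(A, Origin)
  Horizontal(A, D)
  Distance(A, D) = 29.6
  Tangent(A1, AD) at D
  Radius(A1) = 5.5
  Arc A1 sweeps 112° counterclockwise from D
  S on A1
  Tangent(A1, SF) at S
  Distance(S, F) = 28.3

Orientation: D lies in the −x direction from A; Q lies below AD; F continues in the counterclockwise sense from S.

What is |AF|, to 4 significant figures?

41.51

On A1, D sits at bearing 90° from Q; a 112° counterclockwise sweep puts S at bearing 202°, so S = Q + 5.5·(cos 202°, sin 202°) = (-34.70, -7.560). A1 meets SF tangentially, so QS is at right angles to SF, so SF runs along (−sin 202°, cos 202°); with |SF| = 28.3, F = (-24.10, -33.80). Then |AF| = |F − A| = 41.51.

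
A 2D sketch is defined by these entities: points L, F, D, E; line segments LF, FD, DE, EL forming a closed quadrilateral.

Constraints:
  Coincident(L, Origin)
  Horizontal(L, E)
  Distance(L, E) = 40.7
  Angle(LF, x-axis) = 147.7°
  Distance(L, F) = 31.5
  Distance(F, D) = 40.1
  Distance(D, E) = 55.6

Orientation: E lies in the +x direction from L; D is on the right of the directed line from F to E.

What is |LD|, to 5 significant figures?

23.014

L is at the origin; L and E share the same y with |LE| = 40.7 and E in +x, so E = (40.7, 0). LF runs at 147.7° with |LF| = 31.5, so F = (-26.626, 16.832). D is determined by |FD| = 40.1 and |DE| = 55.6 together: it lies at the intersection of circle(F, 40.1) and circle(E, 55.6). With |FE| = 69.398, the foot of the radical line on FE is 24.012 from F and the perpendicular offset is √(40.1² − 24.012²) = 32.116. Taking the right-of-FE solution: D = (-11.121, -20.149).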